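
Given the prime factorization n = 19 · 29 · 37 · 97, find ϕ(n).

φ(1977539) = 1977539 · (1 − 1/19) · (1 − 1/29) · (1 − 1/37) · (1 − 1/97)
       = 1977539 · 1741824/1977539 = 1741824.

1741824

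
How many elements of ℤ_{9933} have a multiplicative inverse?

5040

First factor: 9933 = 3 × 7 × 11 × 43.
φ(9933) = 9933 · (1 − 1/3) · (1 − 1/7) · (1 − 1/11) · (1 − 1/43)
       = 9933 · 5040/9933 = 5040.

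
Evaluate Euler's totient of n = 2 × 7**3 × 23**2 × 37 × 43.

φ(577364354) = 577364354 · (1 − 1/2) · (1 − 1/7) · (1 − 1/23) · (1 − 1/37) · (1 − 1/43)
       = 577364354 · 199584/512302 = 224931168.

224931168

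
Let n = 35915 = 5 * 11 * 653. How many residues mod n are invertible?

26080

φ(5) = 5 − 1 = 4.
φ(11) = 11 − 1 = 10.
φ(653) = 653 − 1 = 652.
Since φ is multiplicative, φ(35915) = 4 · 10 · 652 = 26080.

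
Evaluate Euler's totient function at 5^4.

500

φ(625) = 625 · (1 − 1/5)
       = 625 · 4/5 = 500.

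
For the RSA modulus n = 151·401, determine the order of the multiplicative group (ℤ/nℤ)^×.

60000

For distinct primes, φ(pq) = (p−1)(q−1) = 150 × 400 = 60000.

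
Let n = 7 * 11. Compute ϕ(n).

φ(77) = 77 · (1 − 1/7) · (1 − 1/11)
       = 77 · 60/77 = 60.

60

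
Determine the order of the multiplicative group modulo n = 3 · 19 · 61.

φ(3477) = 3477 · (1 − 1/3) · (1 − 1/19) · (1 − 1/61)
       = 3477 · 2160/3477 = 2160.

2160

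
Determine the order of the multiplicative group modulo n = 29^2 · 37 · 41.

φ(1275797) = 1275797 · (1 − 1/29) · (1 − 1/37) · (1 − 1/41)
       = 1275797 · 40320/43993 = 1169280.

1169280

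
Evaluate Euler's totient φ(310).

120

First factor: 310 = 2 · 5 · 31.
φ(310) = 310 · (1 − 1/2) · (1 − 1/5) · (1 − 1/31)
       = 310 · 120/310 = 120.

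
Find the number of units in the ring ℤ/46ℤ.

22

Factor 46: 46 = 2 · 23.
φ(2) = 2 − 1 = 1.
φ(23) = 23 − 1 = 22.
φ(46) = 1 × 22 = 22.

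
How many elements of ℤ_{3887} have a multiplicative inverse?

3432

Factor 3887: 3887 = 13^2 · 23.
φ(3887) = 3887 · (1 − 1/13) · (1 − 1/23)
       = 3887 · 264/299 = 3432.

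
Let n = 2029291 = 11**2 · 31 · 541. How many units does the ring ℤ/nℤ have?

φ(11^2) = 11^2 − 11^1 = 121 − 11 = 110.
φ(31) = 31 − 1 = 30.
φ(541) = 541 − 1 = 540.
Multiply: 110 · 30 · 540 = 1782000.

1782000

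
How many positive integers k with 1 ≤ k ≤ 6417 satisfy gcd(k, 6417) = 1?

3960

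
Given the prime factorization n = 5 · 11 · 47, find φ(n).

1840

φ(2585) = 2585 · (1 − 1/5) · (1 − 1/11) · (1 − 1/47)
       = 2585 · 1840/2585 = 1840.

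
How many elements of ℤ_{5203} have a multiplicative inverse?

Prime factorization: 5203 = 11^2 * 43.
φ(5203) = 5203 · (1 − 1/11) · (1 − 1/43)
       = 5203 · 420/473 = 4620.

4620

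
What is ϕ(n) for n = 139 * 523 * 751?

φ(54595447) = 54595447 · (1 − 1/139) · (1 − 1/523) · (1 − 1/751)
       = 54595447 · 54027000/54595447 = 54027000.

54027000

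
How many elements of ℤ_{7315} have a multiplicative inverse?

Factor 7315: 7315 = 5 × 7 × 11 × 19.
φ(7315) = 7315 · (1 − 1/5) · (1 − 1/7) · (1 − 1/11) · (1 − 1/19)
       = 7315 · 4320/7315 = 4320.

4320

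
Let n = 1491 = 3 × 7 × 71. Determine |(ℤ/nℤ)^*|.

φ(3) = 3 − 1 = 2.
φ(7) = 7 − 1 = 6.
φ(71) = 71 − 1 = 70.
φ(1491) = 2 × 6 × 70 = 840.

840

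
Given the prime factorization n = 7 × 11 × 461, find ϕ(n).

φ(7) = 7 − 1 = 6.
φ(11) = 11 − 1 = 10.
φ(461) = 461 − 1 = 460.
Multiply: 6 · 10 · 460 = 27600.

27600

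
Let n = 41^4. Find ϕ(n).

2756840

φ(41^4) = 41^4 − 41^3 = 2825761 − 68921 = 2756840.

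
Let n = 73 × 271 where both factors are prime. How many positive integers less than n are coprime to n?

φ(73) = 73 − 1 = 72.
φ(271) = 271 − 1 = 270.
φ(19783) = 72 × 270 = 19440.

19440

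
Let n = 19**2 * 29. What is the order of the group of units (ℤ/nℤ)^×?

9576

φ(19^2) = 19^1·(19−1) = 19·18 = 342.
φ(29) = 29 − 1 = 28.
Multiply: 342 · 28 = 9576.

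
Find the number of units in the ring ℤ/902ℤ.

400

Prime factorization: 902 = 2 × 11 × 41.
φ(2) = 2 − 1 = 1.
φ(11) = 11 − 1 = 10.
φ(41) = 41 − 1 = 40.
Multiply: 1 · 10 · 40 = 400.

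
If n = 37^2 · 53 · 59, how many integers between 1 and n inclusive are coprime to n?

4017312

φ(4280863) = 4280863 · (1 − 1/37) · (1 − 1/53) · (1 − 1/59)
       = 4280863 · 108576/115699 = 4017312.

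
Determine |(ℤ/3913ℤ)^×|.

3024

First factor: 3913 = 7 · 13 · 43.
φ(7) = 7 − 1 = 6.
φ(13) = 13 − 1 = 12.
φ(43) = 43 − 1 = 42.
Since φ is multiplicative, φ(3913) = 6 · 12 · 42 = 3024.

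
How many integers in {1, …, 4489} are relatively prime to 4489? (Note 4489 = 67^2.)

4422

φ(67^2) = 67^2 − 67^1 = 4489 − 67 = 4422.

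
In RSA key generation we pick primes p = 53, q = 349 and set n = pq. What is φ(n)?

18096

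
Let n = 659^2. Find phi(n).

433622

φ(434281) = 434281 · (1 − 1/659)
       = 434281 · 658/659 = 433622.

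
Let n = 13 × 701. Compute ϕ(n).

φ(9113) = 9113 · (1 − 1/13) · (1 − 1/701)
       = 9113 · 8400/9113 = 8400.

8400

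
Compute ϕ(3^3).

φ(27) = 27 · (1 − 1/3)
       = 27 · 2/3 = 18.

18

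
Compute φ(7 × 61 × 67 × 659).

15634080

φ(18853331) = 18853331 · (1 − 1/7) · (1 − 1/61) · (1 − 1/67) · (1 − 1/659)
       = 18853331 · 15634080/18853331 = 15634080.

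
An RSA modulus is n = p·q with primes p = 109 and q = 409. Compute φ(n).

φ(44581) = 44581 · (1 − 1/109) · (1 − 1/409)
       = 44581 · 44064/44581 = 44064.

44064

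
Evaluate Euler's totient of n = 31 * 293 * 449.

φ(4078267) = 4078267 · (1 − 1/31) · (1 − 1/293) · (1 − 1/449)
       = 4078267 · 3924480/4078267 = 3924480.

3924480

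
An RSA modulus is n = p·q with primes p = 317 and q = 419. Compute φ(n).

132088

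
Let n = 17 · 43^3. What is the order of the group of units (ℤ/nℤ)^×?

1242528

φ(1351619) = 1351619 · (1 − 1/17) · (1 − 1/43)
       = 1351619 · 672/731 = 1242528.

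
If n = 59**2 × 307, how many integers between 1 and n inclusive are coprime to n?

1047132

φ(1068667) = 1068667 · (1 − 1/59) · (1 − 1/307)
       = 1068667 · 17748/18113 = 1047132.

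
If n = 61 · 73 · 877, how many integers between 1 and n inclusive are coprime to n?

3784320

φ(61) = 61 − 1 = 60.
φ(73) = 73 − 1 = 72.
φ(877) = 877 − 1 = 876.
Since φ is multiplicative, φ(3905281) = 60 · 72 · 876 = 3784320.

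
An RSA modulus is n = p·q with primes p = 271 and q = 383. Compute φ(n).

103140

φ(pq) = (p−1)(q−1) = 270 · 382 = 103140.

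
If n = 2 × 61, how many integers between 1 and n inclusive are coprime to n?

60

φ(122) = 122 · (1 − 1/2) · (1 − 1/61)
       = 122 · 60/122 = 60.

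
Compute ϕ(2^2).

φ(2^2) = 2^1·(2−1) = 2·1 = 2.

2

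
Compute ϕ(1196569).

1016400

Factor 1196569: 1196569 = 11^3 · 29 · 31.
φ(11^3) = 11^2·(11−1) = 121·10 = 1210.
φ(29) = 29 − 1 = 28.
φ(31) = 31 − 1 = 30.
φ(1196569) = 1210 × 28 × 30 = 1016400.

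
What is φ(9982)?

3960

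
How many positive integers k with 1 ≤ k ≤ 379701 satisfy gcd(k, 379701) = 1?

211680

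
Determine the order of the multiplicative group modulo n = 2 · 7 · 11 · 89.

φ(13706) = 13706 · (1 − 1/2) · (1 − 1/7) · (1 − 1/11) · (1 − 1/89)
       = 13706 · 5280/13706 = 5280.

5280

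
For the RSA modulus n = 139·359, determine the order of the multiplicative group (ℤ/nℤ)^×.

φ(n) = (p − 1)(q − 1) = (139−1)(359−1) = 138·358 = 49404.

49404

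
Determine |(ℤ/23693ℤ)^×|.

Prime factorization: 23693 = 19 · 29 · 43.
φ(23693) = 23693 · (1 − 1/19) · (1 − 1/29) · (1 − 1/43)
       = 23693 · 21168/23693 = 21168.

21168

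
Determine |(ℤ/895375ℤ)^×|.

Prime factorization: 895375 = 5**3 · 13 · 19 · 29.
φ(5^3) = 5^3 − 5^2 = 125 − 25 = 100.
φ(13) = 13 − 1 = 12.
φ(19) = 19 − 1 = 18.
φ(29) = 29 − 1 = 28.
Since φ is multiplicative, φ(895375) = 100 · 12 · 18 · 28 = 604800.

604800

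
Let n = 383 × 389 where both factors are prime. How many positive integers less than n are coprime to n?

148216

φ(148987) = 148987 · (1 − 1/383) · (1 − 1/389)
       = 148987 · 148216/148987 = 148216.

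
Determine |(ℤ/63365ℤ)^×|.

44352

First factor: 63365 = 5 × 19 × 23 × 29.
φ(5) = 5 − 1 = 4.
φ(19) = 19 − 1 = 18.
φ(23) = 23 − 1 = 22.
φ(29) = 29 − 1 = 28.
Since φ is multiplicative, φ(63365) = 4 · 18 · 22 · 28 = 44352.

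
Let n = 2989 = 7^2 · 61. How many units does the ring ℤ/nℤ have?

2520

φ(2989) = 2989 · (1 − 1/7) · (1 − 1/61)
       = 2989 · 360/427 = 2520.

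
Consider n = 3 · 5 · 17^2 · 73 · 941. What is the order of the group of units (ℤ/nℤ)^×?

147271680

φ(297784155) = 297784155 · (1 − 1/3) · (1 − 1/5) · (1 − 1/17) · (1 − 1/73) · (1 − 1/941)
       = 297784155 · 8663040/17516715 = 147271680.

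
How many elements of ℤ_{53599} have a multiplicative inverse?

53599 = 7 · 13 · 19 · 31.
φ(7) = 7 − 1 = 6.
φ(13) = 13 − 1 = 12.
φ(19) = 19 − 1 = 18.
φ(31) = 31 − 1 = 30.
Since φ is multiplicative, φ(53599) = 6 · 12 · 18 · 30 = 38880.

38880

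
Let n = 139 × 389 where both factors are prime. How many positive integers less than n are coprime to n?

φ(54071) = 54071 · (1 − 1/139) · (1 − 1/389)
       = 54071 · 53544/54071 = 53544.

53544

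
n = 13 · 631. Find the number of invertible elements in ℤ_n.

φ(13) = 13 − 1 = 12.
φ(631) = 631 − 1 = 630.
Multiply: 12 · 630 = 7560.

7560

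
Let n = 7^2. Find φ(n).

42

φ(49) = 49 · (1 − 1/7)
       = 49 · 6/7 = 42.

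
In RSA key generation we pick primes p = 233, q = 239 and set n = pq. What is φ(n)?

φ(pq) = (p−1)(q−1) = 232 · 238 = 55216.

55216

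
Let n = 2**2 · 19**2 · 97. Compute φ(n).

φ(140068) = 140068 · (1 − 1/2) · (1 − 1/19) · (1 − 1/97)
       = 140068 · 1728/3686 = 65664.

65664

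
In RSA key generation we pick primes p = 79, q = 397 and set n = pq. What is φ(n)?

30888

φ(79) = 79 − 1 = 78.
φ(397) = 397 − 1 = 396.
Since φ is multiplicative, φ(31363) = 78 · 396 = 30888.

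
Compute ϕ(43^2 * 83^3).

1020205788

φ(1057234163) = 1057234163 · (1 − 1/43) · (1 − 1/83)
       = 1057234163 · 3444/3569 = 1020205788.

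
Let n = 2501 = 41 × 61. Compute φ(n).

2400

φ(2501) = 2501 · (1 − 1/41) · (1 − 1/61)
       = 2501 · 2400/2501 = 2400.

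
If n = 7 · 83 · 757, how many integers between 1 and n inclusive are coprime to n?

φ(7) = 7 − 1 = 6.
φ(83) = 83 − 1 = 82.
φ(757) = 757 − 1 = 756.
φ(439817) = 6 × 82 × 756 = 371952.

371952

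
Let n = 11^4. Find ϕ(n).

φ(11^4) = 11^4 − 11^3 = 14641 − 1331 = 13310.

13310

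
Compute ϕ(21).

First factor: 21 = 3 × 7.
φ(3) = 3 − 1 = 2.
φ(7) = 7 − 1 = 6.
Since φ is multiplicative, φ(21) = 2 · 6 = 12.

12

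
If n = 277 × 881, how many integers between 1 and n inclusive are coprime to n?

242880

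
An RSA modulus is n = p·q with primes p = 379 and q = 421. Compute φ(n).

158760

φ(379) = 379 − 1 = 378.
φ(421) = 421 − 1 = 420.
Multiply: 378 · 420 = 158760.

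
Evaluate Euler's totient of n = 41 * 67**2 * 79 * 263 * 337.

1214545812480

φ(1288683306601) = 1288683306601 · (1 − 1/41) · (1 − 1/67) · (1 − 1/79) · (1 − 1/263) · (1 − 1/337)
       = 1288683306601 · 18127549440/19234079203 = 1214545812480.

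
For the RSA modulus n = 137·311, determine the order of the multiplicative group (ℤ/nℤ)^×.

42160

For distinct primes, φ(pq) = (p−1)(q−1) = 136 × 310 = 42160.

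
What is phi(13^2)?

φ(13^2) = 13^1·(13−1) = 13·12 = 156.

156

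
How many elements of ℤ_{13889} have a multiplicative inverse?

13889 = 17 * 19 * 43.
φ(13889) = 13889 · (1 − 1/17) · (1 − 1/19) · (1 − 1/43)
       = 13889 · 12096/13889 = 12096.

12096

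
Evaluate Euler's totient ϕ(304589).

First factor: 304589 = 17 · 19 · 23 · 41.
φ(304589) = 304589 · (1 − 1/17) · (1 − 1/19) · (1 − 1/23) · (1 − 1/41)
       = 304589 · 253440/304589 = 253440.

253440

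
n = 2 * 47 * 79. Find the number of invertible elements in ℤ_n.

φ(7426) = 7426 · (1 − 1/2) · (1 − 1/47) · (1 − 1/79)
       = 7426 · 3588/7426 = 3588.

3588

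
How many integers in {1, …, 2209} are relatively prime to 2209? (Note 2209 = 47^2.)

φ(2209) = 2209 · (1 − 1/47)
       = 2209 · 46/47 = 2162.

2162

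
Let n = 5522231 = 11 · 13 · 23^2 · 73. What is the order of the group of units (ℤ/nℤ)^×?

φ(11) = 11 − 1 = 10.
φ(13) = 13 − 1 = 12.
φ(23^2) = 23^1·(23−1) = 23·22 = 506.
φ(73) = 73 − 1 = 72.
Multiply: 10 · 12 · 506 · 72 = 4371840.

4371840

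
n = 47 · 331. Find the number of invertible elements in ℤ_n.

15180

φ(15557) = 15557 · (1 − 1/47) · (1 − 1/331)
       = 15557 · 15180/15557 = 15180.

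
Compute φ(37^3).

φ(37^3) = 37^2·(37−1) = 1369·36 = 49284.

49284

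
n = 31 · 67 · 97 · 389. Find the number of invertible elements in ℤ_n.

φ(31) = 31 − 1 = 30.
φ(67) = 67 − 1 = 66.
φ(97) = 97 − 1 = 96.
φ(389) = 389 − 1 = 388.
Multiply: 30 · 66 · 96 · 388 = 73751040.

73751040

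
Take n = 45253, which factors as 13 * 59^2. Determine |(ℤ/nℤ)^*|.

41064

φ(45253) = 45253 · (1 − 1/13) · (1 − 1/59)
       = 45253 · 696/767 = 41064.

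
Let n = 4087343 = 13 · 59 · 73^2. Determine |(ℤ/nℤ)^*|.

φ(4087343) = 4087343 · (1 − 1/13) · (1 − 1/59) · (1 − 1/73)
       = 4087343 · 50112/55991 = 3658176.

3658176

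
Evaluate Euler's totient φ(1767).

First factor: 1767 = 3 · 19 · 31.
φ(1767) = 1767 · (1 − 1/3) · (1 − 1/19) · (1 − 1/31)
       = 1767 · 1080/1767 = 1080.

1080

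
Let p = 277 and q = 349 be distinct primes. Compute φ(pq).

φ(277) = 277 − 1 = 276.
φ(349) = 349 − 1 = 348.
Multiply: 276 · 348 = 96048.

96048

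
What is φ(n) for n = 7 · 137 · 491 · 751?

299880000

φ(7) = 7 − 1 = 6.
φ(137) = 137 − 1 = 136.
φ(491) = 491 − 1 = 490.
φ(751) = 751 − 1 = 750.
Since φ is multiplicative, φ(353622619) = 6 · 136 · 490 · 750 = 299880000.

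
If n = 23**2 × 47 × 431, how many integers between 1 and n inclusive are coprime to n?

φ(10715953) = 10715953 · (1 − 1/23) · (1 − 1/47) · (1 − 1/431)
       = 10715953 · 435160/465911 = 10008680.

10008680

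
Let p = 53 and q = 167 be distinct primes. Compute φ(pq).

φ(8851) = 8851 · (1 − 1/53) · (1 − 1/167)
       = 8851 · 8632/8851 = 8632.

8632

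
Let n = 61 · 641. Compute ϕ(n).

38400

φ(61) = 61 − 1 = 60.
φ(641) = 641 − 1 = 640.
Since φ is multiplicative, φ(39101) = 60 · 640 = 38400.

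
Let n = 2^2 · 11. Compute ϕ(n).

φ(44) = 44 · (1 − 1/2) · (1 − 1/11)
       = 44 · 10/22 = 20.

20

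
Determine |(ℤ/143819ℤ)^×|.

123552

First factor: 143819 = 13^2 · 23 · 37.
φ(13^2) = 13^1·(13−1) = 13·12 = 156.
φ(23) = 23 − 1 = 22.
φ(37) = 37 − 1 = 36.
Multiply: 156 · 22 · 36 = 123552.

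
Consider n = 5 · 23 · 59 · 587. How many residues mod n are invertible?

2990944

φ(5) = 5 − 1 = 4.
φ(23) = 23 − 1 = 22.
φ(59) = 59 − 1 = 58.
φ(587) = 587 − 1 = 586.
Multiply: 4 · 22 · 58 · 586 = 2990944.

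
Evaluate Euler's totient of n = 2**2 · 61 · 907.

φ(2^2) = 2^1·(2−1) = 2·1 = 2.
φ(61) = 61 − 1 = 60.
φ(907) = 907 − 1 = 906.
Multiply: 2 · 60 · 906 = 108720.

108720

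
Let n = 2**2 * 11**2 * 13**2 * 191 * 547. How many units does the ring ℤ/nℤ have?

φ(2^2) = 2^1·(2−1) = 2·1 = 2.
φ(11^2) = 11^1·(11−1) = 11·10 = 110.
φ(13^2) = 13^1·(13−1) = 13·12 = 156.
φ(191) = 191 − 1 = 190.
φ(547) = 547 − 1 = 546.
Multiply: 2 · 110 · 156 · 190 · 546 = 3560356800.

3560356800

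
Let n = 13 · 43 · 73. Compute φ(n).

φ(40807) = 40807 · (1 − 1/13) · (1 − 1/43) · (1 − 1/73)
       = 40807 · 36288/40807 = 36288.

36288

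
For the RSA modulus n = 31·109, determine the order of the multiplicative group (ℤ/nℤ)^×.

3240

φ(3379) = 3379 · (1 − 1/31) · (1 − 1/109)
       = 3379 · 3240/3379 = 3240.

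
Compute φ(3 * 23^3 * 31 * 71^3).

φ(3) = 3 − 1 = 2.
φ(23^3) = 23^3 − 23^2 = 12167 − 529 = 11638.
φ(31) = 31 − 1 = 30.
φ(71^3) = 71^2·(71−1) = 5041·70 = 352870.
Since φ is multiplicative, φ(404987391741) = 2 · 11638 · 30 · 352870 = 246402063600.

246402063600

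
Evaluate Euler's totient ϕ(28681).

25872

Prime factorization: 28681 = 23 · 29 · 43.
φ(28681) = 28681 · (1 − 1/23) · (1 − 1/29) · (1 − 1/43)
       = 28681 · 25872/28681 = 25872.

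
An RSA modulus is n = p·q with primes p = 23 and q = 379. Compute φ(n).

φ(23) = 23 − 1 = 22.
φ(379) = 379 − 1 = 378.
Multiply: 22 · 378 = 8316.

8316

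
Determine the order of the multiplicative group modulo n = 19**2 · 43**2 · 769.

φ(19^2) = 19^2 − 19^1 = 361 − 19 = 342.
φ(43^2) = 43^1·(43−1) = 43·42 = 1806.
φ(769) = 769 − 1 = 768.
φ(513299041) = 342 × 1806 × 768 = 474356736.

474356736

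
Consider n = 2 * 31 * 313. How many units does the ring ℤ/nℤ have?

9360

φ(19406) = 19406 · (1 − 1/2) · (1 − 1/31) · (1 − 1/313)
       = 19406 · 9360/19406 = 9360.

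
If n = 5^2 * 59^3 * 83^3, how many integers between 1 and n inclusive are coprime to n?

2281035528080

φ(2935826056825) = 2935826056825 · (1 − 1/5) · (1 − 1/59) · (1 − 1/83)
       = 2935826056825 · 19024/24485 = 2281035528080.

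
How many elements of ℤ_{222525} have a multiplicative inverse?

222525 = 3**2 · 5**2 · 23 · 43.
φ(222525) = 222525 · (1 − 1/3) · (1 − 1/5) · (1 − 1/23) · (1 − 1/43)
       = 222525 · 7392/14835 = 110880.

110880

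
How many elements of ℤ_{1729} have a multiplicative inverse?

First factor: 1729 = 7 × 13 × 19.
φ(7) = 7 − 1 = 6.
φ(13) = 13 − 1 = 12.
φ(19) = 19 − 1 = 18.
Multiply: 6 · 12 · 18 = 1296.

1296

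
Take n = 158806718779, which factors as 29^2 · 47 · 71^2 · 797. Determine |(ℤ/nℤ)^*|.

147768994240

φ(158806718779) = 158806718779 · (1 − 1/29) · (1 − 1/47) · (1 − 1/71) · (1 − 1/797)
       = 158806718779 · 71767360/77128081 = 147768994240.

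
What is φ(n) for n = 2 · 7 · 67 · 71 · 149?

φ(2) = 2 − 1 = 1.
φ(7) = 7 − 1 = 6.
φ(67) = 67 − 1 = 66.
φ(71) = 71 − 1 = 70.
φ(149) = 149 − 1 = 148.
Since φ is multiplicative, φ(9923102) = 1 · 6 · 66 · 70 · 148 = 4102560.

4102560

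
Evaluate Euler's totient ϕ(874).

First factor: 874 = 2 * 19 * 23.
φ(874) = 874 · (1 − 1/2) · (1 − 1/19) · (1 − 1/23)
       = 874 · 396/874 = 396.

396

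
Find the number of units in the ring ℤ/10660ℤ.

3840

First factor: 10660 = 2**2 · 5 · 13 · 41.
φ(2^2) = 2^2 − 2^1 = 4 − 2 = 2.
φ(5) = 5 − 1 = 4.
φ(13) = 13 − 1 = 12.
φ(41) = 41 − 1 = 40.
φ(10660) = 2 × 4 × 12 × 40 = 3840.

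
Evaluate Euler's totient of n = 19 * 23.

φ(19) = 19 − 1 = 18.
φ(23) = 23 − 1 = 22.
Since φ is multiplicative, φ(437) = 18 · 22 = 396.

396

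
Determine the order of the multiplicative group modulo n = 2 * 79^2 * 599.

3684876

φ(2) = 2 − 1 = 1.
φ(79^2) = 79^1·(79−1) = 79·78 = 6162.
φ(599) = 599 − 1 = 598.
φ(7476718) = 1 × 6162 × 598 = 3684876.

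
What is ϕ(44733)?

25920

44733 = 3 × 13 × 31 × 37.
φ(3) = 3 − 1 = 2.
φ(13) = 13 − 1 = 12.
φ(31) = 31 − 1 = 30.
φ(37) = 37 − 1 = 36.
Since φ is multiplicative, φ(44733) = 2 · 12 · 30 · 36 = 25920.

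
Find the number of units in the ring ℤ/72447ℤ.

72447 = 3 · 19 · 31 · 41.
φ(3) = 3 − 1 = 2.
φ(19) = 19 − 1 = 18.
φ(31) = 31 − 1 = 30.
φ(41) = 41 − 1 = 40.
Multiply: 2 · 18 · 30 · 40 = 43200.

43200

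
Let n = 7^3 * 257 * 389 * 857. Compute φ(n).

24997281792

φ(29387163323) = 29387163323 · (1 − 1/7) · (1 − 1/257) · (1 − 1/389) · (1 − 1/857)
       = 29387163323 · 510148608/599738027 = 24997281792.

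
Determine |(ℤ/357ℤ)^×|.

First factor: 357 = 3 * 7 * 17.
φ(357) = 357 · (1 − 1/3) · (1 − 1/7) · (1 − 1/17)
       = 357 · 192/357 = 192.

192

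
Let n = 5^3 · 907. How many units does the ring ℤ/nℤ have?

90600

φ(5^3) = 5^3 − 5^2 = 125 − 25 = 100.
φ(907) = 907 − 1 = 906.
Multiply: 100 · 906 = 90600.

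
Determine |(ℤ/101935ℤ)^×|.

Prime factorization: 101935 = 5 × 19 × 29 × 37.
φ(101935) = 101935 · (1 − 1/5) · (1 − 1/19) · (1 − 1/29) · (1 − 1/37)
       = 101935 · 72576/101935 = 72576.

72576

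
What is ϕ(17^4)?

φ(83521) = 83521 · (1 − 1/17)
       = 83521 · 16/17 = 78608.

78608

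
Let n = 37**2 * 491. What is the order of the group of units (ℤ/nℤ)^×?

φ(672179) = 672179 · (1 − 1/37) · (1 − 1/491)
       = 672179 · 17640/18167 = 652680.

652680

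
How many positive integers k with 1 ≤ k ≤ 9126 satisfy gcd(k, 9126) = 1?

Factor 9126: 9126 = 2 * 3**3 * 13**2.
φ(9126) = 9126 · (1 − 1/2) · (1 − 1/3) · (1 − 1/13)
       = 9126 · 24/78 = 2808.

2808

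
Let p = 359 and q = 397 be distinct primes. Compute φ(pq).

141768

φ(n) = (p − 1)(q − 1) = (359−1)(397−1) = 358·396 = 141768.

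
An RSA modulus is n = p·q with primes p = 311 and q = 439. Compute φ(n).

φ(n) = (p − 1)(q − 1) = (311−1)(439−1) = 310·438 = 135780.

135780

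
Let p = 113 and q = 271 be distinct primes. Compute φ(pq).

30240

φ(n) = (p − 1)(q − 1) = (113−1)(271−1) = 112·270 = 30240.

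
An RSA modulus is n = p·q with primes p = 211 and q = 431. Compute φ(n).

90300

φ(pq) = (p−1)(q−1) = 210 · 430 = 90300.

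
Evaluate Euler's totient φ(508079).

380160

First factor: 508079 = 11^2 * 13 * 17 * 19.
φ(11^2) = 11^1·(11−1) = 11·10 = 110.
φ(13) = 13 − 1 = 12.
φ(17) = 17 − 1 = 16.
φ(19) = 19 − 1 = 18.
φ(508079) = 110 × 12 × 16 × 18 = 380160.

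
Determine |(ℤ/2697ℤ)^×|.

Factor 2697: 2697 = 3 · 29 · 31.
φ(2697) = 2697 · (1 − 1/3) · (1 − 1/29) · (1 − 1/31)
       = 2697 · 1680/2697 = 1680.

1680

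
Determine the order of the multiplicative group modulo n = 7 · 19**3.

φ(48013) = 48013 · (1 − 1/7) · (1 − 1/19)
       = 48013 · 108/133 = 38988.

38988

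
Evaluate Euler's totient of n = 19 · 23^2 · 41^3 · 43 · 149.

3806814654720

φ(19) = 19 − 1 = 18.
φ(23^2) = 23^2 − 23^1 = 529 − 23 = 506.
φ(41^3) = 41^3 − 41^2 = 68921 − 1681 = 67240.
φ(43) = 43 − 1 = 42.
φ(149) = 149 − 1 = 148.
Since φ is multiplicative, φ(4438288889197) = 18 · 506 · 67240 · 42 · 148 = 3806814654720.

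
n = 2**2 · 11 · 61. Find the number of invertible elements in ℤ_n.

φ(2684) = 2684 · (1 − 1/2) · (1 − 1/11) · (1 − 1/61)
       = 2684 · 600/1342 = 1200.

1200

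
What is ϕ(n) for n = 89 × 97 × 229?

1926144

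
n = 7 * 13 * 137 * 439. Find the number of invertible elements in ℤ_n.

4288896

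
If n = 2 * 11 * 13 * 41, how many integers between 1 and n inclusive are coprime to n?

4800

φ(11726) = 11726 · (1 − 1/2) · (1 − 1/11) · (1 − 1/13) · (1 − 1/41)
       = 11726 · 4800/11726 = 4800.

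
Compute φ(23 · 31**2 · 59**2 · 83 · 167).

953032201440

φ(23) = 23 − 1 = 22.
φ(31^2) = 31^1·(31−1) = 31·30 = 930.
φ(59^2) = 59^1·(59−1) = 59·58 = 3422.
φ(83) = 83 − 1 = 82.
φ(167) = 167 − 1 = 166.
φ(1066472866523) = 22 × 930 × 3422 × 82 × 166 = 953032201440.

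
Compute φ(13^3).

2028

φ(2197) = 2197 · (1 − 1/13)
       = 2197 · 12/13 = 2028.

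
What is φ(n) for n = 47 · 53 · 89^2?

φ(47) = 47 − 1 = 46.
φ(53) = 53 − 1 = 52.
φ(89^2) = 89^1·(89−1) = 89·88 = 7832.
φ(19731211) = 46 × 52 × 7832 = 18734144.

18734144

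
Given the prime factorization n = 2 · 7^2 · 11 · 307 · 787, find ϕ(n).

φ(260454502) = 260454502 · (1 − 1/2) · (1 − 1/7) · (1 − 1/11) · (1 − 1/307) · (1 − 1/787)
       = 260454502 · 14430960/37207786 = 101016720.

101016720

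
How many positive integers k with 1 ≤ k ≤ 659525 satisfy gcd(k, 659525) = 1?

659525 = 5^2 × 23 × 31 × 37.
φ(5^2) = 5^2 − 5^1 = 25 − 5 = 20.
φ(23) = 23 − 1 = 22.
φ(31) = 31 − 1 = 30.
φ(37) = 37 − 1 = 36.
Since φ is multiplicative, φ(659525) = 20 · 22 · 30 · 36 = 475200.

475200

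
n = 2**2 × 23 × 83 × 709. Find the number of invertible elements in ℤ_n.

φ(2^2) = 2^1·(2−1) = 2·1 = 2.
φ(23) = 23 − 1 = 22.
φ(83) = 83 − 1 = 82.
φ(709) = 709 − 1 = 708.
Since φ is multiplicative, φ(5413924) = 2 · 22 · 82 · 708 = 2554464.

2554464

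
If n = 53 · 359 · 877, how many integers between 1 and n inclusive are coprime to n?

φ(16686679) = 16686679 · (1 − 1/53) · (1 − 1/359) · (1 − 1/877)
       = 16686679 · 16307616/16686679 = 16307616.

16307616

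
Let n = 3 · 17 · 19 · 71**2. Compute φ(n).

2862720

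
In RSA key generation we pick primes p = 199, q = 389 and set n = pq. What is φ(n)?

φ(pq) = (p−1)(q−1) = 198 · 388 = 76824.

76824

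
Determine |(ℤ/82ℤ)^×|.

40

First factor: 82 = 2 · 41.
φ(82) = 82 · (1 − 1/2) · (1 − 1/41)
       = 82 · 40/82 = 40.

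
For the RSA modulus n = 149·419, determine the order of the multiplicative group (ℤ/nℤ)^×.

61864

φ(pq) = (p−1)(q−1) = 148 · 418 = 61864.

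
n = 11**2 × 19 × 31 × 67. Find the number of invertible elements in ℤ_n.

3920400

φ(4775023) = 4775023 · (1 − 1/11) · (1 − 1/19) · (1 − 1/31) · (1 − 1/67)
       = 4775023 · 356400/434093 = 3920400.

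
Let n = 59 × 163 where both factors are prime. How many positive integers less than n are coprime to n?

φ(59) = 59 − 1 = 58.
φ(163) = 163 − 1 = 162.
φ(9617) = 58 × 162 = 9396.

9396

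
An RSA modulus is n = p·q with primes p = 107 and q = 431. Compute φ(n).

45580

φ(n) = (p − 1)(q − 1) = (107−1)(431−1) = 106·430 = 45580.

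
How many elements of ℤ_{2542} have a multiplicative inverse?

1200

First factor: 2542 = 2 × 31 × 41.
φ(2) = 2 − 1 = 1.
φ(31) = 31 − 1 = 30.
φ(41) = 41 − 1 = 40.
Since φ is multiplicative, φ(2542) = 1 · 30 · 40 = 1200.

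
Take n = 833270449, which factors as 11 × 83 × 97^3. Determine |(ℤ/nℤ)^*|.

740676480

φ(11) = 11 − 1 = 10.
φ(83) = 83 − 1 = 82.
φ(97^3) = 97^2·(97−1) = 9409·96 = 903264.
φ(833270449) = 10 × 82 × 903264 = 740676480.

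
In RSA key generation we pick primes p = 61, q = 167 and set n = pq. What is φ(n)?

φ(n) = (p − 1)(q − 1) = (61−1)(167−1) = 60·166 = 9960.

9960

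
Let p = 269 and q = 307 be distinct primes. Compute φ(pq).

82008

φ(pq) = (p−1)(q−1) = 268 · 306 = 82008.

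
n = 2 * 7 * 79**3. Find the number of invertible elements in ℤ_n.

2920788

φ(6902546) = 6902546 · (1 − 1/2) · (1 − 1/7) · (1 − 1/79)
       = 6902546 · 468/1106 = 2920788.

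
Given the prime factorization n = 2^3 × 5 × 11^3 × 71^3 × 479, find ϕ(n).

φ(9127432005560) = 9127432005560 · (1 − 1/2) · (1 − 1/5) · (1 − 1/11) · (1 − 1/71) · (1 − 1/479)
       = 9127432005560 · 1338400/3740990 = 3265487209600.

3265487209600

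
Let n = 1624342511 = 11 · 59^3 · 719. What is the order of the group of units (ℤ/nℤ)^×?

φ(11) = 11 − 1 = 10.
φ(59^3) = 59^2·(59−1) = 3481·58 = 201898.
φ(719) = 719 − 1 = 718.
Since φ is multiplicative, φ(1624342511) = 10 · 201898 · 718 = 1449627640.

1449627640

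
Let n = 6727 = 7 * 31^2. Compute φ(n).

5580

φ(6727) = 6727 · (1 − 1/7) · (1 − 1/31)
       = 6727 · 180/217 = 5580.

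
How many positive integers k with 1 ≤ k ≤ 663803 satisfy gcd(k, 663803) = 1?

Factor 663803: 663803 = 7**2 * 19 * 23 * 31.
φ(663803) = 663803 · (1 − 1/7) · (1 − 1/19) · (1 − 1/23) · (1 − 1/31)
       = 663803 · 71280/94829 = 498960.

498960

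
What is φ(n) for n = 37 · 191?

φ(7067) = 7067 · (1 − 1/37) · (1 − 1/191)
       = 7067 · 6840/7067 = 6840.

6840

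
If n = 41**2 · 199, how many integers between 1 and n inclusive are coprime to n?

φ(334519) = 334519 · (1 − 1/41) · (1 − 1/199)
       = 334519 · 7920/8159 = 324720.

324720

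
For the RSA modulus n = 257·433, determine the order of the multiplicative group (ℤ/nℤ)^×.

For distinct primes, φ(pq) = (p−1)(q−1) = 256 × 432 = 110592.

110592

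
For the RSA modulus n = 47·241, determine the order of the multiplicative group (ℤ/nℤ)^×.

φ(11327) = 11327 · (1 − 1/47) · (1 − 1/241)
       = 11327 · 11040/11327 = 11040.

11040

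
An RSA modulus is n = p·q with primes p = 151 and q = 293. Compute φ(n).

43800

φ(44243) = 44243 · (1 − 1/151) · (1 − 1/293)
       = 44243 · 43800/44243 = 43800.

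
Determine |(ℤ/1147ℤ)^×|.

1080

First factor: 1147 = 31 · 37.
φ(31) = 31 − 1 = 30.
φ(37) = 37 − 1 = 36.
Multiply: 30 · 36 = 1080.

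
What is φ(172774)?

First factor: 172774 = 2 · 7**2 · 41 · 43.
φ(172774) = 172774 · (1 − 1/2) · (1 − 1/7) · (1 − 1/41) · (1 − 1/43)
       = 172774 · 10080/24682 = 70560.

70560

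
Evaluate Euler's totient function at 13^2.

φ(169) = 169 · (1 − 1/13)
       = 169 · 12/13 = 156.

156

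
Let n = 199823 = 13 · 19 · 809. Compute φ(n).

174528

φ(13) = 13 − 1 = 12.
φ(19) = 19 − 1 = 18.
φ(809) = 809 − 1 = 808.
φ(199823) = 12 × 18 × 808 = 174528.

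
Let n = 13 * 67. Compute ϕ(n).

792

φ(13) = 13 − 1 = 12.
φ(67) = 67 − 1 = 66.
Multiply: 12 · 66 = 792.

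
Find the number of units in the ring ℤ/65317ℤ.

First factor: 65317 = 7**2 · 31 · 43.
φ(7^2) = 7^2 − 7^1 = 49 − 7 = 42.
φ(31) = 31 − 1 = 30.
φ(43) = 43 − 1 = 42.
φ(65317) = 42 × 30 × 42 = 52920.

52920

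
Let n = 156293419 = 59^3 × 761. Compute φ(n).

153442480

φ(156293419) = 156293419 · (1 − 1/59) · (1 − 1/761)
       = 156293419 · 44080/44899 = 153442480.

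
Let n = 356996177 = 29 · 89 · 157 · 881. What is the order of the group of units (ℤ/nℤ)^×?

338257920

φ(356996177) = 356996177 · (1 − 1/29) · (1 − 1/89) · (1 − 1/157) · (1 − 1/881)
       = 356996177 · 338257920/356996177 = 338257920.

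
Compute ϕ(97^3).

φ(97^3) = 97^2·(97−1) = 9409·96 = 903264.

903264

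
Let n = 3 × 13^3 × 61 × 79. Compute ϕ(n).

18982080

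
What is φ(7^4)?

2058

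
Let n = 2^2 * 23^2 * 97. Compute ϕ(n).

97152

φ(205252) = 205252 · (1 − 1/2) · (1 − 1/23) · (1 − 1/97)
       = 205252 · 2112/4462 = 97152.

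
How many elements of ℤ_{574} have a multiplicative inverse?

Factor 574: 574 = 2 * 7 * 41.
φ(2) = 2 − 1 = 1.
φ(7) = 7 − 1 = 6.
φ(41) = 41 − 1 = 40.
Since φ is multiplicative, φ(574) = 1 · 6 · 40 = 240.

240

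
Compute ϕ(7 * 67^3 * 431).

764386920

φ(907401971) = 907401971 · (1 − 1/7) · (1 − 1/67) · (1 − 1/431)
       = 907401971 · 170280/202139 = 764386920.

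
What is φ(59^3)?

201898

φ(59^3) = 59^2·(59−1) = 3481·58 = 201898.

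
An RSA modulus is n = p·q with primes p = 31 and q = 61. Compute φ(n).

φ(n) = (p − 1)(q − 1) = (31−1)(61−1) = 30·60 = 1800.

1800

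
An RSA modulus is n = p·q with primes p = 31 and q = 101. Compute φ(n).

φ(n) = (p − 1)(q − 1) = (31−1)(101−1) = 30·100 = 3000.

3000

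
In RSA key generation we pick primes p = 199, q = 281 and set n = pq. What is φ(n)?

55440

φ(n) = (p − 1)(q − 1) = (199−1)(281−1) = 198·280 = 55440.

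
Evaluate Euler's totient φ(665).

432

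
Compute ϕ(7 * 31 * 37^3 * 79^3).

4318443473760

φ(5419337269339) = 5419337269339 · (1 − 1/7) · (1 − 1/31) · (1 − 1/37) · (1 − 1/79)
       = 5419337269339 · 505440/634291 = 4318443473760.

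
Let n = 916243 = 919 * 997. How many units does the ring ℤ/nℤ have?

914328

φ(916243) = 916243 · (1 − 1/919) · (1 − 1/997)
       = 916243 · 914328/916243 = 914328.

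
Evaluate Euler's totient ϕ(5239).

4680

Factor 5239: 5239 = 13^2 * 31.
φ(13^2) = 13^2 − 13^1 = 169 − 13 = 156.
φ(31) = 31 − 1 = 30.
Multiply: 156 · 30 = 4680.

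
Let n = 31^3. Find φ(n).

28830

φ(29791) = 29791 · (1 − 1/31)
       = 29791 · 30/31 = 28830.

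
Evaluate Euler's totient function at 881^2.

φ(881^2) = 881^1·(881−1) = 881·880 = 775280.

775280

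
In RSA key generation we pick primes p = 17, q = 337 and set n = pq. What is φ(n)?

φ(5729) = 5729 · (1 − 1/17) · (1 − 1/337)
       = 5729 · 5376/5729 = 5376.

5376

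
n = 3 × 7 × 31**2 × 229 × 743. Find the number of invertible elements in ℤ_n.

φ(3) = 3 − 1 = 2.
φ(7) = 7 − 1 = 6.
φ(31^2) = 31^2 − 31^1 = 961 − 31 = 930.
φ(229) = 229 − 1 = 228.
φ(743) = 743 − 1 = 742.
φ(3433736607) = 2 × 6 × 930 × 228 × 742 = 1888004160.

1888004160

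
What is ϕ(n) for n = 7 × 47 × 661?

182160

φ(7) = 7 − 1 = 6.
φ(47) = 47 − 1 = 46.
φ(661) = 661 − 1 = 660.
φ(217469) = 6 × 46 × 660 = 182160.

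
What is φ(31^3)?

28830

φ(29791) = 29791 · (1 − 1/31)
       = 29791 · 30/31 = 28830.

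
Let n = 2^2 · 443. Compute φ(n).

φ(1772) = 1772 · (1 − 1/2) · (1 − 1/443)
       = 1772 · 442/886 = 884.

884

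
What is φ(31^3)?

φ(29791) = 29791 · (1 − 1/31)
       = 29791 · 30/31 = 28830.

28830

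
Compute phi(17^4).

78608

φ(83521) = 83521 · (1 − 1/17)
       = 83521 · 16/17 = 78608.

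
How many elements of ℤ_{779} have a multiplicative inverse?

720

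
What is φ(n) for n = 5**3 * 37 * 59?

208800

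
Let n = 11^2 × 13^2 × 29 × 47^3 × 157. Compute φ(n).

7616465176320

φ(9666367427431) = 9666367427431 · (1 − 1/11) · (1 − 1/13) · (1 − 1/29) · (1 − 1/47) · (1 − 1/157)
       = 9666367427431 · 24111360/30600713 = 7616465176320.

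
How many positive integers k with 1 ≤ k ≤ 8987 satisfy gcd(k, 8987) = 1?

First factor: 8987 = 11 * 19 * 43.
φ(8987) = 8987 · (1 − 1/11) · (1 − 1/19) · (1 − 1/43)
       = 8987 · 7560/8987 = 7560.

7560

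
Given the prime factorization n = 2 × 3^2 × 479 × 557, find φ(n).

1594608

φ(4802454) = 4802454 · (1 − 1/2) · (1 − 1/3) · (1 − 1/479) · (1 − 1/557)
       = 4802454 · 531536/1600818 = 1594608.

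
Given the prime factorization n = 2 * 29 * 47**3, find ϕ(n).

φ(2) = 2 − 1 = 1.
φ(29) = 29 − 1 = 28.
φ(47^3) = 47^2·(47−1) = 2209·46 = 101614.
Multiply: 1 · 28 · 101614 = 2845192.

2845192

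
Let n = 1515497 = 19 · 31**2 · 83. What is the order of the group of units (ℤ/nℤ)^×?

1372680

φ(1515497) = 1515497 · (1 − 1/19) · (1 − 1/31) · (1 − 1/83)
       = 1515497 · 44280/48887 = 1372680.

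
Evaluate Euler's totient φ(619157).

443520

First factor: 619157 = 7 × 11**2 × 17 × 43.
φ(619157) = 619157 · (1 − 1/7) · (1 − 1/11) · (1 − 1/17) · (1 − 1/43)
       = 619157 · 40320/56287 = 443520.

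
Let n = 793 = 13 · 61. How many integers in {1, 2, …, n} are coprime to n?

720

φ(793) = 793 · (1 − 1/13) · (1 − 1/61)
       = 793 · 720/793 = 720.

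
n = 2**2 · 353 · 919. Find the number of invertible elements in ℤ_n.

φ(1297628) = 1297628 · (1 − 1/2) · (1 − 1/353) · (1 − 1/919)
       = 1297628 · 323136/648814 = 646272.

646272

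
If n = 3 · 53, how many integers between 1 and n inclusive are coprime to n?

104

φ(159) = 159 · (1 − 1/3) · (1 − 1/53)
       = 159 · 104/159 = 104.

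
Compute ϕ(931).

First factor: 931 = 7^2 · 19.
φ(7^2) = 7^2 − 7^1 = 49 − 7 = 42.
φ(19) = 19 − 1 = 18.
φ(931) = 42 × 18 = 756.

756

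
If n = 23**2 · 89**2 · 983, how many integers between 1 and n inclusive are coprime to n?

3891658144

φ(4118975447) = 4118975447 · (1 − 1/23) · (1 − 1/89) · (1 − 1/983)
       = 4118975447 · 1901152/2012201 = 3891658144.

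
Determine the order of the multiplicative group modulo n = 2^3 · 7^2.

168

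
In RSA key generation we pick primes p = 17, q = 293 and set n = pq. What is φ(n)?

4672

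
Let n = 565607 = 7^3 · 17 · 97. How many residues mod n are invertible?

451584

φ(7^3) = 7^2·(7−1) = 49·6 = 294.
φ(17) = 17 − 1 = 16.
φ(97) = 97 − 1 = 96.
φ(565607) = 294 × 16 × 96 = 451584.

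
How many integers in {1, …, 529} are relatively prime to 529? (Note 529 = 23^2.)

506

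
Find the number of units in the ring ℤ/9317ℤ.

9317 = 7 · 11**3.
φ(9317) = 9317 · (1 − 1/7) · (1 − 1/11)
       = 9317 · 60/77 = 7260.

7260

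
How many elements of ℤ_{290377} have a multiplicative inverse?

241920

First factor: 290377 = 17 × 19 × 29 × 31.
φ(17) = 17 − 1 = 16.
φ(19) = 19 − 1 = 18.
φ(29) = 29 − 1 = 28.
φ(31) = 31 − 1 = 30.
φ(290377) = 16 × 18 × 28 × 30 = 241920.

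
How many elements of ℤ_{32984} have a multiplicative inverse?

12960

Prime factorization: 32984 = 2**3 · 7 · 19 · 31.
φ(32984) = 32984 · (1 − 1/2) · (1 − 1/7) · (1 − 1/19) · (1 − 1/31)
       = 32984 · 3240/8246 = 12960.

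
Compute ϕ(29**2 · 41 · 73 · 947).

2212277760

φ(2383706011) = 2383706011 · (1 − 1/29) · (1 − 1/41) · (1 − 1/73) · (1 − 1/947)
       = 2383706011 · 76285440/82196759 = 2212277760.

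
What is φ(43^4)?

φ(3418801) = 3418801 · (1 − 1/43)
       = 3418801 · 42/43 = 3339294.

3339294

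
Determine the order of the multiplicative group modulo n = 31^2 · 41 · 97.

3571200

φ(3821897) = 3821897 · (1 − 1/31) · (1 − 1/41) · (1 − 1/97)
       = 3821897 · 115200/123287 = 3571200.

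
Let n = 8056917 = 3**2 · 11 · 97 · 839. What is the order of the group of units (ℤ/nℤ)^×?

φ(3^2) = 3^1·(3−1) = 3·2 = 6.
φ(11) = 11 − 1 = 10.
φ(97) = 97 − 1 = 96.
φ(839) = 839 − 1 = 838.
Multiply: 6 · 10 · 96 · 838 = 4826880.

4826880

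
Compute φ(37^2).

φ(1369) = 1369 · (1 − 1/37)
       = 1369 · 36/37 = 1332.

1332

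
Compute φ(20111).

14976

Factor 20111: 20111 = 7 · 13**2 · 17.
φ(20111) = 20111 · (1 − 1/7) · (1 − 1/13) · (1 − 1/17)
       = 20111 · 1152/1547 = 14976.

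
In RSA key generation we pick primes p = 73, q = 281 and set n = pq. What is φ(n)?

φ(20513) = 20513 · (1 − 1/73) · (1 − 1/281)
       = 20513 · 20160/20513 = 20160.

20160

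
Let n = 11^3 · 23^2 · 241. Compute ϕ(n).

146942400

φ(169687859) = 169687859 · (1 − 1/11) · (1 − 1/23) · (1 − 1/241)
       = 169687859 · 52800/60973 = 146942400.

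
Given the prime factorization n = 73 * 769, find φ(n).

55296

φ(56137) = 56137 · (1 − 1/73) · (1 − 1/769)
       = 56137 · 55296/56137 = 55296.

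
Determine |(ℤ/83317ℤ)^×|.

First factor: 83317 = 13^2 · 17 · 29.
φ(83317) = 83317 · (1 − 1/13) · (1 − 1/17) · (1 − 1/29)
       = 83317 · 5376/6409 = 69888.

69888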